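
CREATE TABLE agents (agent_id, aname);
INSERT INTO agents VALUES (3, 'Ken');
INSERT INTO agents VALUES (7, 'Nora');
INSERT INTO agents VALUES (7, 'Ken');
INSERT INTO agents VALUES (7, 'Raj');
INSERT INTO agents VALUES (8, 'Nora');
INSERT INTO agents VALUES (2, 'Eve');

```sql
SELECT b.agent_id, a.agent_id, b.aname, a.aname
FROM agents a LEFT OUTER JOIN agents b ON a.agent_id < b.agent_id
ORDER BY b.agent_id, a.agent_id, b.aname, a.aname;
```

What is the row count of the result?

13

LEFT JOIN keeps every row from `agents a`; unmatched rows get NULL for `agents b`'s columns.
Matching on a.agent_id < b.agent_id.
Matched pairs: 12; unmatched a rows kept: 1.
Total: 12 matched + 1 padded = 13 rows.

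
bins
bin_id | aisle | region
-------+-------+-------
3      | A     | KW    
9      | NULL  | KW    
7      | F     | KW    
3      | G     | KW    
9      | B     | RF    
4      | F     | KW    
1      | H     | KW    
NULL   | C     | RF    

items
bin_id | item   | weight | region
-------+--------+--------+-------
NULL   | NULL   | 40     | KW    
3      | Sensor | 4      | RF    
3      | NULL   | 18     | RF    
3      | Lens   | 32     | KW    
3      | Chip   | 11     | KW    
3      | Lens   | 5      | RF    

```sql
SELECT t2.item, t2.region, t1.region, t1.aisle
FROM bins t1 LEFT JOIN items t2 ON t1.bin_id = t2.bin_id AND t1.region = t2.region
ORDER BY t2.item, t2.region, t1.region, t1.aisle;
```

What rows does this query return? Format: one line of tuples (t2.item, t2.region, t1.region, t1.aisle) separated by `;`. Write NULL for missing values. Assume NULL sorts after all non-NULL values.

LEFT JOIN keeps every row from `bins`; unmatched rows get NULL for `items`'s columns.
Matching on t1.bin_id = t2.bin_id AND t1.region = t2.region. A NULL in a compared column never satisfies the condition.
- t1[0] bin_id=3, region=KW → 2 match(es) in t2 → 2 row(s).
- t1[1] bin_id=9, region=KW → no match; kept with NULLs on the t2 side.
- t1[2] bin_id=7, region=KW → no match; kept with NULLs on the t2 side.
- t1[3] bin_id=3, region=KW → 2 match(es) in t2 → 2 row(s).
- t1[4] bin_id=9, region=RF → no match; kept with NULLs on the t2 side.
- t1[5] bin_id=4, region=KW → no match; kept with NULLs on the t2 side.
- t1[6] bin_id=1, region=KW → no match; kept with NULLs on the t2 side.
- t1[7] bin_id=NULL, region=RF → no match; kept with NULLs on the t2 side.
After projecting and ordering:
t2.item | t2.region | t1.region | t1.aisle
Chip | KW | KW | A
Chip | KW | KW | G
Lens | KW | KW | A
Lens | KW | KW | G
NULL | NULL | KW | F
NULL | NULL | KW | F
NULL | NULL | KW | H
NULL | NULL | KW | NULL
NULL | NULL | RF | B
NULL | NULL | RF | C

(Chip, KW, KW, A); (Chip, KW, KW, G); (Lens, KW, KW, A); (Lens, KW, KW, G); (NULL, NULL, KW, F); (NULL, NULL, KW, F); (NULL, NULL, KW, H); (NULL, NULL, KW, NULL); (NULL, NULL, RF, B); (NULL, NULL, RF, C)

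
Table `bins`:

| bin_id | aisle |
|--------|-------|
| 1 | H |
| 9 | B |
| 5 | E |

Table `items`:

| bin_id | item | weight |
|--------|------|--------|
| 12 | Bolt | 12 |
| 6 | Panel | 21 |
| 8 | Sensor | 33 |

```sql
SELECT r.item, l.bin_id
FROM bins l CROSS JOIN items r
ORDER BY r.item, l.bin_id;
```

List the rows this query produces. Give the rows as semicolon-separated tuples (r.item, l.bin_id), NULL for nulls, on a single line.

CROSS JOIN pairs every row of `bins` with every row of `items`: 3 × 3 = 9 rows.
After projecting and ordering:
r.item | l.bin_id
Bolt | 1
Bolt | 5
Bolt | 9
Panel | 1
Panel | 5
Panel | 9
Sensor | 1
Sensor | 5
Sensor | 9

(Bolt, 1); (Bolt, 5); (Bolt, 9); (Panel, 1); (Panel, 5); (Panel, 9); (Sensor, 1); (Sensor, 5); (Sensor, 9)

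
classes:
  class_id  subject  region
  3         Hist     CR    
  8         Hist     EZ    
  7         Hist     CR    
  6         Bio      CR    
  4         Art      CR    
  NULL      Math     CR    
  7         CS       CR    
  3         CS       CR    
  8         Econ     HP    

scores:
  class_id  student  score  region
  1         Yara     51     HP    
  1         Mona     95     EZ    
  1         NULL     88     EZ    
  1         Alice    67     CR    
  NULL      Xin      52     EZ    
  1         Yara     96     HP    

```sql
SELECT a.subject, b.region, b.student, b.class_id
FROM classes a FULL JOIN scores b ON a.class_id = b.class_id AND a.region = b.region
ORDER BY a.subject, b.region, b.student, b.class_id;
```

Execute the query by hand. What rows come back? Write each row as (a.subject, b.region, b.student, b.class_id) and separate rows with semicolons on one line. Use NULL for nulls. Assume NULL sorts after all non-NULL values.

(Art, NULL, NULL, NULL); (Bio, NULL, NULL, NULL); (CS, NULL, NULL, NULL); (CS, NULL, NULL, NULL); (Econ, NULL, NULL, NULL); (Hist, NULL, NULL, NULL); (Hist, NULL, NULL, NULL); (Hist, NULL, NULL, NULL); (Math, NULL, NULL, NULL); (NULL, CR, Alice, 1); (NULL, EZ, Mona, 1); (NULL, EZ, Xin, NULL); (NULL, EZ, NULL, 1); (NULL, HP, Yara, 1); (NULL, HP, Yara, 1)

FULL OUTER JOIN keeps every row from both sides; unmatched rows get NULL for the other side's columns.
Matching on a.class_id = b.class_id AND a.region = b.region. A NULL in a compared column never satisfies the condition.
- a[0] class_id=3, region=CR → no match; kept with NULLs on the b side.
- a[1] class_id=8, region=EZ → no match; kept with NULLs on the b side.
- a[2] class_id=7, region=CR → no match; kept with NULLs on the b side.
- a[3] class_id=6, region=CR → no match; kept with NULLs on the b side.
- a[4] class_id=4, region=CR → no match; kept with NULLs on the b side.
- a[5] class_id=NULL, region=CR → no match; kept with NULLs on the b side.
- a[6] class_id=7, region=CR → no match; kept with NULLs on the b side.
- a[7] class_id=3, region=CR → no match; kept with NULLs on the b side.
- a[8] class_id=8, region=HP → no match; kept with NULLs on the b side.
- 6 row(s) from b found no a partner → padded with NULL.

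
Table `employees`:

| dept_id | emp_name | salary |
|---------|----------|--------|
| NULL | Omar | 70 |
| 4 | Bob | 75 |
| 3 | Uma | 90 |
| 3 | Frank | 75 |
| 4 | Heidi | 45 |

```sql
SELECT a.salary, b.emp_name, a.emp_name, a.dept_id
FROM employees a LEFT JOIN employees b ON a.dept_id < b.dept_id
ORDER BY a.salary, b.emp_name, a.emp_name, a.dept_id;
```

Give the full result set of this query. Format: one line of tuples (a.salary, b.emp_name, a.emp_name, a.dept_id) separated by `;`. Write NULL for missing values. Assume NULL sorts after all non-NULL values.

(45, NULL, Heidi, 4); (70, NULL, Omar, NULL); (75, Bob, Frank, 3); (75, Heidi, Frank, 3); (75, NULL, Bob, 4); (90, Bob, Uma, 3); (90, Heidi, Uma, 3)

LEFT JOIN keeps every row from `employees a`; unmatched rows get NULL for `employees b`'s columns.
Matching on a.dept_id < b.dept_id. A NULL in a compared column never satisfies the condition.
- a[0] dept_id=NULL → no match; kept with NULLs on the b side.
- a[1] dept_id=4 → no match; kept with NULLs on the b side.
- a[2] dept_id=3 → 2 match(es) in b → 2 row(s).
- a[3] dept_id=3 → 2 match(es) in b → 2 row(s).
- a[4] dept_id=4 → no match; kept with NULLs on the b side.
After projecting and ordering:
a.salary | b.emp_name | a.emp_name | a.dept_id
45 | NULL | Heidi | 4
70 | NULL | Omar | NULL
75 | Bob | Frank | 3
75 | Heidi | Frank | 3
75 | NULL | Bob | 4
90 | Bob | Uma | 3
90 | Heidi | Uma | 3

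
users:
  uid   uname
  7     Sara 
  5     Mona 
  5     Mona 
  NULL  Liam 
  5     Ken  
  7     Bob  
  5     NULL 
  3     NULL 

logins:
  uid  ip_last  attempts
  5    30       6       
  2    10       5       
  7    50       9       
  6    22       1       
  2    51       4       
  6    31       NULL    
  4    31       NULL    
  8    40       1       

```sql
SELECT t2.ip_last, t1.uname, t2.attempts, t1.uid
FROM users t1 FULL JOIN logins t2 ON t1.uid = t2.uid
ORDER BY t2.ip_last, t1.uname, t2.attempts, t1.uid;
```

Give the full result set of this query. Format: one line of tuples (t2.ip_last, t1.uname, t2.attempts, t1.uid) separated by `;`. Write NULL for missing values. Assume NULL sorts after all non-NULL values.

(10, NULL, 5, NULL); (22, NULL, 1, NULL); (30, Ken, 6, 5); (30, Mona, 6, 5); (30, Mona, 6, 5); (30, NULL, 6, 5); (31, NULL, NULL, NULL); (31, NULL, NULL, NULL); (40, NULL, 1, NULL); (50, Bob, 9, 7); (50, Sara, 9, 7); (51, NULL, 4, NULL); (NULL, Liam, NULL, NULL); (NULL, NULL, NULL, 3)

FULL OUTER JOIN keeps every row from both sides; unmatched rows get NULL for the other side's columns.
Matching on t1.uid = t2.uid. A NULL in a compared column never satisfies the condition.
- uid=7: 1 matching t2 row(s), so 1 row(s) emitted.
- uid=5: 1 matching t2 row(s), so 1 row(s) emitted.
- uid=5: 1 matching t2 row(s), so 1 row(s) emitted.
- uid=NULL: no t2 row matches, row kept with t2 columns NULL.
- uid=5: 1 matching t2 row(s), so 1 row(s) emitted.
- uid=7: 1 matching t2 row(s), so 1 row(s) emitted.
- uid=5: 1 matching t2 row(s), so 1 row(s) emitted.
- uid=3: no t2 row matches, row kept with t2 columns NULL.
- plus 6 unmatched t2 row(s), each kept with NULL t1 columns.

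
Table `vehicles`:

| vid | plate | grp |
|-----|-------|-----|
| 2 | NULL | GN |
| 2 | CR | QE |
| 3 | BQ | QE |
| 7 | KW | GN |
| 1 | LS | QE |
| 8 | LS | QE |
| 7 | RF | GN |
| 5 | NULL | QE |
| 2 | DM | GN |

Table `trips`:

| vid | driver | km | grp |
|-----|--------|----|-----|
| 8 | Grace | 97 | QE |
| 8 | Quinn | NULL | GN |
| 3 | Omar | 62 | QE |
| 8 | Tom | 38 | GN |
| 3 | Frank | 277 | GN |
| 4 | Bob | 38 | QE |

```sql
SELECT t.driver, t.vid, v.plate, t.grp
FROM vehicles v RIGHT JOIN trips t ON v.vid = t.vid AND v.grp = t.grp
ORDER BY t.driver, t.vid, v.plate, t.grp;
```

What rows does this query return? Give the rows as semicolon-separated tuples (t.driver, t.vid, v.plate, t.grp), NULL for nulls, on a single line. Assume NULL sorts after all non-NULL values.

(Bob, 4, NULL, QE); (Frank, 3, NULL, GN); (Grace, 8, LS, QE); (Omar, 3, BQ, QE); (Quinn, 8, NULL, GN); (Tom, 8, NULL, GN)

RIGHT JOIN keeps every row from `trips`; unmatched rows get NULL for `vehicles`'s columns.
Matching on v.vid = t.vid AND v.grp = t.grp.
Matched pairs: 2; unmatched t rows kept: 4.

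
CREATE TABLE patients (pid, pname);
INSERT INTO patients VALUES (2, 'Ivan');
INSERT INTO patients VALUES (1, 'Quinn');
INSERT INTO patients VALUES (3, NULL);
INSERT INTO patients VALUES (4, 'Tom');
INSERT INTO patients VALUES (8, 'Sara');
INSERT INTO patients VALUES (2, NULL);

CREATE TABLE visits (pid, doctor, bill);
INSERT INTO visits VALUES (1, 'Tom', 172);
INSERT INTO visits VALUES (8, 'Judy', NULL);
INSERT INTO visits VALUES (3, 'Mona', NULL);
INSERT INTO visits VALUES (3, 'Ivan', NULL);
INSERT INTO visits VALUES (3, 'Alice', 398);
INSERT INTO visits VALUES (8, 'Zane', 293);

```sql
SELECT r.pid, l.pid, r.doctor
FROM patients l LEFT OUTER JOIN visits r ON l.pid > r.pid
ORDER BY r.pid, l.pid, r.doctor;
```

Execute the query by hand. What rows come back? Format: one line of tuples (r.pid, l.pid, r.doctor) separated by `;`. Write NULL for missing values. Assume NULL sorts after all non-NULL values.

LEFT JOIN keeps every row from `patients`; unmatched rows get NULL for `visits`'s columns.
Matching on l.pid > r.pid.
Matched pairs: 11; unmatched l rows kept: 1.

(1, 2, Tom); (1, 2, Tom); (1, 3, Tom); (1, 4, Tom); (1, 8, Tom); (3, 4, Alice); (3, 4, Ivan); (3, 4, Mona); (3, 8, Alice); (3, 8, Ivan); (3, 8, Mona); (NULL, 1, NULL)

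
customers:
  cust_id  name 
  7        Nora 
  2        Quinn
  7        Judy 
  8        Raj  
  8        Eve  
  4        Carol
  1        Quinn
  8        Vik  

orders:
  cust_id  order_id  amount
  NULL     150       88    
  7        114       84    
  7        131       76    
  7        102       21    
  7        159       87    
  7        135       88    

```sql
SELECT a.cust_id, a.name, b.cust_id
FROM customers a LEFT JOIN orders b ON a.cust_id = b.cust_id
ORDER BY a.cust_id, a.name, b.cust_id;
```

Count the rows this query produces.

16

LEFT JOIN keeps every row from `customers`; unmatched rows get NULL for `orders`'s columns.
Matching on a.cust_id = b.cust_id. A NULL in a compared column never satisfies the condition.
- cust_id=7: 5 matching b row(s), so 5 row(s) emitted.
- cust_id=2: no b row matches, row kept with b columns NULL.
- cust_id=7: 5 matching b row(s), so 5 row(s) emitted.
- cust_id=8: no b row matches, row kept with b columns NULL.
- cust_id=8: no b row matches, row kept with b columns NULL.
- cust_id=4: no b row matches, row kept with b columns NULL.
- cust_id=1: no b row matches, row kept with b columns NULL.
- cust_id=8: no b row matches, row kept with b columns NULL.
Total: 10 matched + 6 padded = 16 rows.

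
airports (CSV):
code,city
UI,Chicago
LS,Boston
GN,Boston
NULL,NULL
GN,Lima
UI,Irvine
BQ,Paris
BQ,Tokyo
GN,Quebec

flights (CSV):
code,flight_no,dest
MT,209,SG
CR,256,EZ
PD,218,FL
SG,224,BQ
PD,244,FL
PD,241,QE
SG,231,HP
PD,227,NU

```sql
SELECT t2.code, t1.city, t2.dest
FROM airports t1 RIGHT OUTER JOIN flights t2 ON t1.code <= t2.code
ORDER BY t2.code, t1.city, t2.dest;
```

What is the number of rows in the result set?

44

RIGHT JOIN keeps every row from `flights`; unmatched rows get NULL for `airports`'s columns.
Matching on t1.code <= t2.code. A NULL in a compared column never satisfies the condition.
- code=UI: no matching t2 row.
- code=LS: 7 matching t2 row(s), so 7 row(s) emitted.
- code=GN: 7 matching t2 row(s), so 7 row(s) emitted.
- code=NULL: no matching t2 row.
- code=GN: 7 matching t2 row(s), so 7 row(s) emitted.
- code=UI: no matching t2 row.
- code=BQ: 8 matching t2 row(s), so 8 row(s) emitted.
- code=BQ: 8 matching t2 row(s), so 8 row(s) emitted.
- code=GN: 7 matching t2 row(s), so 7 row(s) emitted.
- every t2 row matched at least one t1 row.
Total: 44 rows.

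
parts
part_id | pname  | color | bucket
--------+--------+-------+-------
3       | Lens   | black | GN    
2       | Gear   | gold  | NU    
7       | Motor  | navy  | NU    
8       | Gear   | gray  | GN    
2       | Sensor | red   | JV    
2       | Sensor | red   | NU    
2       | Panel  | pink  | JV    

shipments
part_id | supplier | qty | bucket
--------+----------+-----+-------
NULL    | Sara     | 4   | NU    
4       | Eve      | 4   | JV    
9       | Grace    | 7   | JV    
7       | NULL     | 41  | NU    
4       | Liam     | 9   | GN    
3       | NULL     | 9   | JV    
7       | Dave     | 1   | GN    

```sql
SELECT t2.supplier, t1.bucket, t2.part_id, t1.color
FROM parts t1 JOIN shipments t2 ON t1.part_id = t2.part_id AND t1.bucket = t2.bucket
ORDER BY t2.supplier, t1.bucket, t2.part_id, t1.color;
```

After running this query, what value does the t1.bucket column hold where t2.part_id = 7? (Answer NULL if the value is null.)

NU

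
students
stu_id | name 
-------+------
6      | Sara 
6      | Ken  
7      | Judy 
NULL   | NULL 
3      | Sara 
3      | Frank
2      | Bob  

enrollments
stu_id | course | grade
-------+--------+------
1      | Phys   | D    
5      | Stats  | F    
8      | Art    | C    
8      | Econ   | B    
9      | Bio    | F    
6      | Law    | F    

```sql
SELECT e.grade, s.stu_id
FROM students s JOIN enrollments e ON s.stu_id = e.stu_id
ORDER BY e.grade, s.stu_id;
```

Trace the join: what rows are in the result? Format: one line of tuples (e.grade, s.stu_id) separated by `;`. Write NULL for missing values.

INNER JOIN keeps only pairs where the ON condition holds.
Matching on s.stu_id = e.stu_id. A NULL in a compared column never satisfies the condition.
- s[0] stu_id=6 → 1 match(es) in e → 1 row(s).
- s[1] stu_id=6 → 1 match(es) in e → 1 row(s).
- s[2] stu_id=7 → no match; dropped.
- s[3] stu_id=NULL → no match; dropped.
- s[4] stu_id=3 → no match; dropped.
- s[5] stu_id=3 → no match; dropped.
- s[6] stu_id=2 → no match; dropped.
After projecting and ordering:
e.grade | s.stu_id
F | 6
F | 6

(F, 6); (F, 6)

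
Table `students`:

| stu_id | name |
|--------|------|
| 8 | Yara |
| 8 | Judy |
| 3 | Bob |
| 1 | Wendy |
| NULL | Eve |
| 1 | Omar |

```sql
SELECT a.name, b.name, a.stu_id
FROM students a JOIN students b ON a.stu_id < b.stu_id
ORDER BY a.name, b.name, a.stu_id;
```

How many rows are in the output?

INNER JOIN keeps only pairs where the ON condition holds.
Matching on a.stu_id < b.stu_id. A NULL in a compared column never satisfies the condition.
- a row (stu_id=8): no match → dropped.
- a row (stu_id=8): no match → dropped.
- a row (stu_id=3): matches 2 b row(s) → 2 output row(s).
- a row (stu_id=1): matches 3 b row(s) → 3 output row(s).
- a row (stu_id=NULL): no match → dropped.
- a row (stu_id=1): matches 3 b row(s) → 3 output row(s).
Total: 8 rows.

8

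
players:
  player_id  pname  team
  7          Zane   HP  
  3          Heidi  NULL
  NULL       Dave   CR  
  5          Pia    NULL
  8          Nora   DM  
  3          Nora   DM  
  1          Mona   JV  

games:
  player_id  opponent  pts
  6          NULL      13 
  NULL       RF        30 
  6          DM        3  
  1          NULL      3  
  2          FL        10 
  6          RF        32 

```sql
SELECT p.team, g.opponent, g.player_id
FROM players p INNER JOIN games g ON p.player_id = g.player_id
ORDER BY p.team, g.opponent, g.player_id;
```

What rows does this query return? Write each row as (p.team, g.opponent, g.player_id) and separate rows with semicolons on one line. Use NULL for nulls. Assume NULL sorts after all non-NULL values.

(JV, NULL, 1)

INNER JOIN keeps only pairs where the ON condition holds.
Matching on p.player_id = g.player_id. A NULL in a compared column never satisfies the condition.
Matched pairs: 1.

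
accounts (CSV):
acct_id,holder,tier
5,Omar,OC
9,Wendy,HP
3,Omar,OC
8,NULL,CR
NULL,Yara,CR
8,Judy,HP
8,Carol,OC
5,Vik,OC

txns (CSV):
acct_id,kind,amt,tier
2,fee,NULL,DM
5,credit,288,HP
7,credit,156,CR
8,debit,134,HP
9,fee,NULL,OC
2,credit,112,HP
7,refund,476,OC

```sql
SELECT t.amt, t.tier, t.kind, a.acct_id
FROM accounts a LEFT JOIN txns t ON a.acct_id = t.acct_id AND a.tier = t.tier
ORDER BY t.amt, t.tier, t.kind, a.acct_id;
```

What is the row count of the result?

8

LEFT JOIN keeps every row from `accounts`; unmatched rows get NULL for `txns`'s columns.
Matching on a.acct_id = t.acct_id AND a.tier = t.tier. A NULL in a compared column never satisfies the condition.
Matched pairs: 1; unmatched a rows kept: 7.
Total: 1 matched + 7 padded = 8 rows.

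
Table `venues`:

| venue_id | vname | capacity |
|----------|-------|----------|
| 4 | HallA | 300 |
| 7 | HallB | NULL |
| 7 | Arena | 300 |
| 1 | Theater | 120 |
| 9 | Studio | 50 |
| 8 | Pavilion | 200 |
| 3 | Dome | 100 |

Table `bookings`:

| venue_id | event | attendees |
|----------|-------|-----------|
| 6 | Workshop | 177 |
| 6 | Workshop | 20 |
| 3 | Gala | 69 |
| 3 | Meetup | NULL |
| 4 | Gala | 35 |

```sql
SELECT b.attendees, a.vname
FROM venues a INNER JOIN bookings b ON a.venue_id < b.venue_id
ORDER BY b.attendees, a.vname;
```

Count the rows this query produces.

INNER JOIN keeps only pairs where the ON condition holds.
Matching on a.venue_id < b.venue_id.
Matched pairs: 10.
Total: 10 rows.

10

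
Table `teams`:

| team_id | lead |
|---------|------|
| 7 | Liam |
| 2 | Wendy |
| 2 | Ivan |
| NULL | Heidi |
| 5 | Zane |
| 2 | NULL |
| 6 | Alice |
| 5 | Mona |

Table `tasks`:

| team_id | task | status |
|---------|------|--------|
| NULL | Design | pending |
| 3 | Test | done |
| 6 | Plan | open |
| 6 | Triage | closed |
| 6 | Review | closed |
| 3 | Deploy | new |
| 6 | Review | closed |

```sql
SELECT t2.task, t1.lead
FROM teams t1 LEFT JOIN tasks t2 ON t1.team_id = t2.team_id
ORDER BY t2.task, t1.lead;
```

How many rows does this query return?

LEFT JOIN keeps every row from `teams`; unmatched rows get NULL for `tasks`'s columns.
Matching on t1.team_id = t2.team_id. A NULL in a compared column never satisfies the condition.
- t1 row (team_id=7): no match → kept, t2 columns NULL.
- t1 row (team_id=2): no match → kept, t2 columns NULL.
- t1 row (team_id=2): no match → kept, t2 columns NULL.
- t1 row (team_id=NULL): no match → kept, t2 columns NULL.
- t1 row (team_id=5): no match → kept, t2 columns NULL.
- t1 row (team_id=2): no match → kept, t2 columns NULL.
- t1 row (team_id=6): matches 4 t2 row(s) → 4 output row(s).
- t1 row (team_id=5): no match → kept, t2 columns NULL.
Total: 4 matched + 7 padded = 11 rows.

11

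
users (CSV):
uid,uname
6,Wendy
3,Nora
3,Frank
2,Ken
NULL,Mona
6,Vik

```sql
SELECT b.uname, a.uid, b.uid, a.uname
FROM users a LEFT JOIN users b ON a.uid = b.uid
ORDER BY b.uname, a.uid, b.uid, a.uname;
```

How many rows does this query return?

LEFT JOIN keeps every row from `users a`; unmatched rows get NULL for `users b`'s columns.
Matching on a.uid = b.uid. A NULL in a compared column never satisfies the condition.
Matched pairs: 9; unmatched a rows kept: 1.
Total: 9 matched + 1 padded = 10 rows.

10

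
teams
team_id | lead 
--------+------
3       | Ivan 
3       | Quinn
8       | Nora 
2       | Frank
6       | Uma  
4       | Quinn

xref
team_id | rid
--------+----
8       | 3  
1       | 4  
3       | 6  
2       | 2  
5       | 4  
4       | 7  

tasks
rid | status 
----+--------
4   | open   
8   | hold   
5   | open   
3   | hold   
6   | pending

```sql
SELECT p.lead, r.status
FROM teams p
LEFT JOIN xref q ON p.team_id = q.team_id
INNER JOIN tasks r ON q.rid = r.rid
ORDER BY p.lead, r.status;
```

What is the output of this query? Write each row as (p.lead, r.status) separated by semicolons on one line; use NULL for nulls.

Evaluate left to right. First `teams p LEFT JOIN xref q` on team_id: 6 row(s).
Then INNER JOIN `tasks r` on rid: keep only rows whose q.rid appears in r.

(Ivan, pending); (Nora, hold); (Quinn, pending)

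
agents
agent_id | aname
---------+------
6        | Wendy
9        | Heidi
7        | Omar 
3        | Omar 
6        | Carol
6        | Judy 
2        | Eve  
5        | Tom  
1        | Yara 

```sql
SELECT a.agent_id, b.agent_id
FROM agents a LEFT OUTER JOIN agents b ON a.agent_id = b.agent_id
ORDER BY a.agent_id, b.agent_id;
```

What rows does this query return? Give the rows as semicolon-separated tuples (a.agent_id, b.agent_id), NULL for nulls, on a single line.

(1, 1); (2, 2); (3, 3); (5, 5); (6, 6); (6, 6); (6, 6); (6, 6); (6, 6); (6, 6); (6, 6); (6, 6); (6, 6); (7, 7); (9, 9)

LEFT JOIN keeps every row from `agents a`; unmatched rows get NULL for `agents b`'s columns.
Matching on a.agent_id = b.agent_id.
- a row (agent_id=6): matches 3 b row(s) → 3 output row(s).
- a row (agent_id=9): matches 1 b row(s) → 1 output row(s).
- a row (agent_id=7): matches 1 b row(s) → 1 output row(s).
- a row (agent_id=3): matches 1 b row(s) → 1 output row(s).
- a row (agent_id=6): matches 3 b row(s) → 3 output row(s).
- a row (agent_id=6): matches 3 b row(s) → 3 output row(s).
- a row (agent_id=2): matches 1 b row(s) → 1 output row(s).
- a row (agent_id=5): matches 1 b row(s) → 1 output row(s).
- a row (agent_id=1): matches 1 b row(s) → 1 output row(s).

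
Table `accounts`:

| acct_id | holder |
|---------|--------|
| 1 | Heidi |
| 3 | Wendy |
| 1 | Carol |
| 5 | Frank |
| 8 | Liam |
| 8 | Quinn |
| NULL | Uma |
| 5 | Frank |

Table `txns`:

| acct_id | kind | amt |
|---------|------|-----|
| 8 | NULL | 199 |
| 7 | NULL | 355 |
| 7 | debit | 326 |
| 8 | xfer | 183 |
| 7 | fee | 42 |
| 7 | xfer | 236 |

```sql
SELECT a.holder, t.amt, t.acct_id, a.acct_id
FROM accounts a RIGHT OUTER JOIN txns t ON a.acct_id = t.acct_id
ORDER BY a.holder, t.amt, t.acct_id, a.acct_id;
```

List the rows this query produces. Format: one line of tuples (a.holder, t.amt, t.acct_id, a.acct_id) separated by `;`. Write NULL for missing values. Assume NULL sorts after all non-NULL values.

RIGHT JOIN keeps every row from `txns`; unmatched rows get NULL for `accounts`'s columns.
Matching on a.acct_id = t.acct_id. A NULL in a compared column never satisfies the condition.
- a (acct_id=1) has no partner in t.
- a (acct_id=3) has no partner in t.
- a (acct_id=1) has no partner in t.
- a (acct_id=5) has no partner in t.
- a (acct_id=8) pairs with 2 row(s) of t.
- a (acct_id=8) pairs with 2 row(s) of t.
- a (acct_id=NULL) has no partner in t.
- a (acct_id=5) has no partner in t.
- plus 4 unmatched t row(s), each kept with NULL a columns.
After projecting and ordering:
a.holder | t.amt | t.acct_id | a.acct_id
Liam | 183 | 8 | 8
Liam | 199 | 8 | 8
Quinn | 183 | 8 | 8
Quinn | 199 | 8 | 8
NULL | 42 | 7 | NULL
NULL | 236 | 7 | NULL
NULL | 326 | 7 | NULL
NULL | 355 | 7 | NULL

(Liam, 183, 8, 8); (Liam, 199, 8, 8); (Quinn, 183, 8, 8); (Quinn, 199, 8, 8); (NULL, 42, 7, NULL); (NULL, 236, 7, NULL); (NULL, 326, 7, NULL); (NULL, 355, 7, NULL)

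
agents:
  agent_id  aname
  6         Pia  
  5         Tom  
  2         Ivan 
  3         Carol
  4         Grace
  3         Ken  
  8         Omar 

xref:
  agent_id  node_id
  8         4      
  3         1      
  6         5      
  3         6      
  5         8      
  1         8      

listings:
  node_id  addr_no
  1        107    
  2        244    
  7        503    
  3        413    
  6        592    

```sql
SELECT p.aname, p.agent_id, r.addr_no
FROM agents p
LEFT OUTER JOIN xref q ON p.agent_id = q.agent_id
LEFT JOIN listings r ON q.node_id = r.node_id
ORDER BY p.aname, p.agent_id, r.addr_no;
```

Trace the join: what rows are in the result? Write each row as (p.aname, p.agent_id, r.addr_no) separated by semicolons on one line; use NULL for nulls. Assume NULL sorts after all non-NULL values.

(Carol, 3, 107); (Carol, 3, 592); (Grace, 4, NULL); (Ivan, 2, NULL); (Ken, 3, 107); (Ken, 3, 592); (Omar, 8, NULL); (Pia, 6, NULL); (Tom, 5, NULL)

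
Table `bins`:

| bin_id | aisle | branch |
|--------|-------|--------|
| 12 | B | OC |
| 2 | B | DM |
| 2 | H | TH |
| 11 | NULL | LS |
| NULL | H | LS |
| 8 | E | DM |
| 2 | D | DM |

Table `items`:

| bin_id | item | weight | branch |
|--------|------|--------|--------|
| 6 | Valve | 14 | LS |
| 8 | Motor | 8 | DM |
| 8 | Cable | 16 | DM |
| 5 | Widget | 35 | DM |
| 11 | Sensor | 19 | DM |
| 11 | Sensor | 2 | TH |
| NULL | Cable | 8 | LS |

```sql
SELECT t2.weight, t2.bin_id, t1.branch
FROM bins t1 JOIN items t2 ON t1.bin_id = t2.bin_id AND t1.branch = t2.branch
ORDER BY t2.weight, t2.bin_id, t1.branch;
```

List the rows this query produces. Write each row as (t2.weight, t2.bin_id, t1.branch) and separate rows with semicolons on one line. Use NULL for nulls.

(8, 8, DM); (16, 8, DM)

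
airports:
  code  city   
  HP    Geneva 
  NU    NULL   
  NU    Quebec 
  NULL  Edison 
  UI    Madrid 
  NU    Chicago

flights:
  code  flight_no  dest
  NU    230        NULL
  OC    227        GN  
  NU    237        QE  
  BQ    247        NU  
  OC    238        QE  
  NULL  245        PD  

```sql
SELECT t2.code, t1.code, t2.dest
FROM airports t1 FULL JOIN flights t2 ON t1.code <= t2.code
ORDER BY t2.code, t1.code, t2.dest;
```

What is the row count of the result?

FULL OUTER JOIN keeps every row from both sides; unmatched rows get NULL for the other side's columns.
Matching on t1.code <= t2.code. A NULL in a compared column never satisfies the condition.
- t1 row (code=HP): matches 4 t2 row(s) → 4 output row(s).
- t1 row (code=NU): matches 4 t2 row(s) → 4 output row(s).
- t1 row (code=NU): matches 4 t2 row(s) → 4 output row(s).
- t1 row (code=NULL): no match → kept, t2 columns NULL.
- t1 row (code=UI): no match → kept, t2 columns NULL.
- t1 row (code=NU): matches 4 t2 row(s) → 4 output row(s).
- 2 t2 row(s) had no t1 match → kept, t1 columns NULL.
Total: 16 matched + 4 padded = 20 rows.

20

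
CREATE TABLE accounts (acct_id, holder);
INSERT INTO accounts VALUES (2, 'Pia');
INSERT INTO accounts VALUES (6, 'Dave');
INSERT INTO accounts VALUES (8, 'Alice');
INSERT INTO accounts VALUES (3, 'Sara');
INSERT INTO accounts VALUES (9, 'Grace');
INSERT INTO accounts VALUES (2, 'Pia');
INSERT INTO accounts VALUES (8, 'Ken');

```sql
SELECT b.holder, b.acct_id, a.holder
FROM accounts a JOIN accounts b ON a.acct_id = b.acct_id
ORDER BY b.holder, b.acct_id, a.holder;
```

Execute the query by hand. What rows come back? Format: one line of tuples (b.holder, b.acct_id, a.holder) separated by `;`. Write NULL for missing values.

INNER JOIN keeps only pairs where the ON condition holds.
Matching on a.acct_id = b.acct_id.
- a (acct_id=2) pairs with 2 row(s) of b.
- a (acct_id=6) pairs with 1 row(s) of b.
- a (acct_id=8) pairs with 2 row(s) of b.
- a (acct_id=3) pairs with 1 row(s) of b.
- a (acct_id=9) pairs with 1 row(s) of b.
- a (acct_id=2) pairs with 2 row(s) of b.
- a (acct_id=8) pairs with 2 row(s) of b.

(Alice, 8, Alice); (Alice, 8, Ken); (Dave, 6, Dave); (Grace, 9, Grace); (Ken, 8, Alice); (Ken, 8, Ken); (Pia, 2, Pia); (Pia, 2, Pia); (Pia, 2, Pia); (Pia, 2, Pia); (Sara, 3, Sara)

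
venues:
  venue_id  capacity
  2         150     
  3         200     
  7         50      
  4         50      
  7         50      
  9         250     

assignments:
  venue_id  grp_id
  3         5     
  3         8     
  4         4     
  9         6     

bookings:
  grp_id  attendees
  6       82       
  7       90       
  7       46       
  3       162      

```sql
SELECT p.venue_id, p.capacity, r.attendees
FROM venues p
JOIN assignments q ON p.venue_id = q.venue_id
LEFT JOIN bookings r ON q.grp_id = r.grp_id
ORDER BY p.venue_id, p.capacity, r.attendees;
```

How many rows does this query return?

Step 1 — p INNER JOIN q on venue_id → 4 row(s).
Then LEFT JOIN `bookings r` on grp_id: each of those 4 rows is kept; rows whose q.grp_id has no match in r get NULL for r's columns.
Result: 4 row(s).

4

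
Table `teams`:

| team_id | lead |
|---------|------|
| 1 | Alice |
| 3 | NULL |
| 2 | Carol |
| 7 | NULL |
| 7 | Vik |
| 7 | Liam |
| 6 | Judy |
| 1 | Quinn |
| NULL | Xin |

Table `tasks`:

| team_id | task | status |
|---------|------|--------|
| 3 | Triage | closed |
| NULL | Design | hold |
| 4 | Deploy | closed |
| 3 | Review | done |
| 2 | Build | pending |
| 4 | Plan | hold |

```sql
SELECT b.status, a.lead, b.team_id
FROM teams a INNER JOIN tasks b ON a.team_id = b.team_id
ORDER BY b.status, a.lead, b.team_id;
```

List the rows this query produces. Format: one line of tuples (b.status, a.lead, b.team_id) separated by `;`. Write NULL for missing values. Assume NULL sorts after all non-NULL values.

INNER JOIN keeps only pairs where the ON condition holds.
Matching on a.team_id = b.team_id. A NULL in a compared column never satisfies the condition.
- team_id=1: no matching b row, dropped.
- team_id=3: 2 matching b row(s), so 2 row(s) emitted.
- team_id=2: 1 matching b row(s), so 1 row(s) emitted.
- team_id=7: no matching b row, dropped.
- team_id=7: no matching b row, dropped.
- team_id=7: no matching b row, dropped.
- team_id=6: no matching b row, dropped.
- team_id=1: no matching b row, dropped.
- team_id=NULL: no matching b row, dropped.
After projecting and ordering:
b.status | a.lead | b.team_id
closed | NULL | 3
done | NULL | 3
pending | Carol | 2

(closed, NULL, 3); (done, NULL, 3); (pending, Carol, 2)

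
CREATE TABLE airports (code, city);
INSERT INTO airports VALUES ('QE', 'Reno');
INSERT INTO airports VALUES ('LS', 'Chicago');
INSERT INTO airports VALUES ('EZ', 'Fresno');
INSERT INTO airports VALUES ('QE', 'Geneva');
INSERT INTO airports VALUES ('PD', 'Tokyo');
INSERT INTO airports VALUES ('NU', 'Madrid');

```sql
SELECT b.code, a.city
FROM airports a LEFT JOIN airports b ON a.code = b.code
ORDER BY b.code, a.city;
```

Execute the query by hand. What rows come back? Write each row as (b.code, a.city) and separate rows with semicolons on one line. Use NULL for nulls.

(EZ, Fresno); (LS, Chicago); (NU, Madrid); (PD, Tokyo); (QE, Geneva); (QE, Geneva); (QE, Reno); (QE, Reno)

LEFT JOIN keeps every row from `airports a`; unmatched rows get NULL for `airports b`'s columns.
Matching on a.code = b.code.
- code=QE: 2 matching b row(s), so 2 row(s) emitted.
- code=LS: 1 matching b row(s), so 1 row(s) emitted.
- code=EZ: 1 matching b row(s), so 1 row(s) emitted.
- code=QE: 2 matching b row(s), so 2 row(s) emitted.
- code=PD: 1 matching b row(s), so 1 row(s) emitted.
- code=NU: 1 matching b row(s), so 1 row(s) emitted.
After projecting and ordering:
b.code | a.city
EZ | Fresno
LS | Chicago
NU | Madrid
PD | Tokyo
QE | Geneva
QE | Geneva
QE | Reno
QE | Reno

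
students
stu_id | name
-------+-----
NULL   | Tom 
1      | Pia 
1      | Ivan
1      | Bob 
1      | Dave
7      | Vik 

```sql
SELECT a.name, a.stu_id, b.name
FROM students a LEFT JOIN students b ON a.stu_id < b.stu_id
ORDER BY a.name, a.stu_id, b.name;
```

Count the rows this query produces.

6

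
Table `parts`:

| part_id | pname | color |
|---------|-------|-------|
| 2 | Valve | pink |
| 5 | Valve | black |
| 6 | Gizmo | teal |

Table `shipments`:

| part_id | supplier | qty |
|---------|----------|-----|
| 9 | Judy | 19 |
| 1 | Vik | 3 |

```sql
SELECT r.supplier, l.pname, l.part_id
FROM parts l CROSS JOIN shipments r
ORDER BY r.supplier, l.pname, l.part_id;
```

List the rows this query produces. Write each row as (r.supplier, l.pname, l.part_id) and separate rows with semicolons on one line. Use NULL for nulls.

(Judy, Gizmo, 6); (Judy, Valve, 2); (Judy, Valve, 5); (Vik, Gizmo, 6); (Vik, Valve, 2); (Vik, Valve, 5)

CROSS JOIN pairs every row of `parts` with every row of `shipments`: 3 × 2 = 6 rows.
After projecting and ordering:
r.supplier | l.pname | l.part_id
Judy | Gizmo | 6
Judy | Valve | 2
Judy | Valve | 5
Vik | Gizmo | 6
Vik | Valve | 2
Vik | Valve | 5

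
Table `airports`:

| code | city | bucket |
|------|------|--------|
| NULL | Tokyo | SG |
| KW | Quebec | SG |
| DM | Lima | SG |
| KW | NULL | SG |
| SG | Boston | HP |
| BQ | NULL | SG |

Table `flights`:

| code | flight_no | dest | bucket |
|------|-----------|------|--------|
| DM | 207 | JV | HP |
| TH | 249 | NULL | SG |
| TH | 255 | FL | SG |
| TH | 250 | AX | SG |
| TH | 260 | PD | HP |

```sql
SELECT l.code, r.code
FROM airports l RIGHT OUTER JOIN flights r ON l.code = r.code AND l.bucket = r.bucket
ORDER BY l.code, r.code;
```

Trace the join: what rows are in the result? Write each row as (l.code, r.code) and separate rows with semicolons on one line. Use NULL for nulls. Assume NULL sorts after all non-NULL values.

(NULL, DM); (NULL, TH); (NULL, TH); (NULL, TH); (NULL, TH)

RIGHT JOIN keeps every row from `flights`; unmatched rows get NULL for `airports`'s columns.
Matching on l.code = r.code AND l.bucket = r.bucket. A NULL in a compared column never satisfies the condition.
- l (code=NULL, bucket=SG) has no partner in r.
- l (code=KW, bucket=SG) has no partner in r.
- l (code=DM, bucket=SG) has no partner in r.
- l (code=KW, bucket=SG) has no partner in r.
- l (code=SG, bucket=HP) has no partner in r.
- l (code=BQ, bucket=SG) has no partner in r.
- 5 r row(s) had no l match → kept, l columns NULL.
After projecting and ordering:
l.code | r.code
NULL | DM
NULL | TH
NULL | TH
NULL | TH
NULL | TH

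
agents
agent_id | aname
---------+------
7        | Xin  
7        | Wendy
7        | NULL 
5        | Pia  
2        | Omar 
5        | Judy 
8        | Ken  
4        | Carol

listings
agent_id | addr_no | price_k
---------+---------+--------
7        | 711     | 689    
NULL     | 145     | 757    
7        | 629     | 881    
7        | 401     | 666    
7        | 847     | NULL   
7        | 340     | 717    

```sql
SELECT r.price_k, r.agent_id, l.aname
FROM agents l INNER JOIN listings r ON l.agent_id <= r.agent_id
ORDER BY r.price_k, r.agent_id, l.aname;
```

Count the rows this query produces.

35

INNER JOIN keeps only pairs where the ON condition holds.
Matching on l.agent_id <= r.agent_id. A NULL in a compared column never satisfies the condition.
- l[0] agent_id=7 → 5 match(es) in r → 5 row(s).
- l[1] agent_id=7 → 5 match(es) in r → 5 row(s).
- l[2] agent_id=7 → 5 match(es) in r → 5 row(s).
- l[3] agent_id=5 → 5 match(es) in r → 5 row(s).
- l[4] agent_id=2 → 5 match(es) in r → 5 row(s).
- l[5] agent_id=5 → 5 match(es) in r → 5 row(s).
- l[6] agent_id=8 → no match; dropped.
- l[7] agent_id=4 → 5 match(es) in r → 5 row(s).
Total: 35 rows.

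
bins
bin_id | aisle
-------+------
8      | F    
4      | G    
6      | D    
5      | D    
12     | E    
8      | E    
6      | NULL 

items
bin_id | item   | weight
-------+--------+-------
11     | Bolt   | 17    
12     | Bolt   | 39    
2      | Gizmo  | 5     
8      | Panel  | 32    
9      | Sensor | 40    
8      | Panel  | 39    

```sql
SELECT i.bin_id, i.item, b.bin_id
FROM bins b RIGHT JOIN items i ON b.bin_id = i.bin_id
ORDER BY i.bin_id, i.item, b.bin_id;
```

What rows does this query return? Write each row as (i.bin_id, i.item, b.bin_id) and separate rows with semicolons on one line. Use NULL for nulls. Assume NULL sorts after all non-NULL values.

(2, Gizmo, NULL); (8, Panel, 8); (8, Panel, 8); (8, Panel, 8); (8, Panel, 8); (9, Sensor, NULL); (11, Bolt, NULL); (12, Bolt, 12)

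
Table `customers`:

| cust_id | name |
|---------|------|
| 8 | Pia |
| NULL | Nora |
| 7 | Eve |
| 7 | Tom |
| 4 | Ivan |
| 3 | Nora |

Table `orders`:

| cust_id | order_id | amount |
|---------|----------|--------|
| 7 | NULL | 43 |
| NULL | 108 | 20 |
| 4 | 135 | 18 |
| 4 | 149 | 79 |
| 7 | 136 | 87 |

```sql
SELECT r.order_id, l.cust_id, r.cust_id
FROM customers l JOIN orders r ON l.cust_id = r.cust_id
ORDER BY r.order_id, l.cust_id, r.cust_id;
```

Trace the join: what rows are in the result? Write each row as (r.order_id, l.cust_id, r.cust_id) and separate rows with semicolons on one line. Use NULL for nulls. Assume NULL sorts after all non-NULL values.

INNER JOIN keeps only pairs where the ON condition holds.
Matching on l.cust_id = r.cust_id. A NULL in a compared column never satisfies the condition.
Matched pairs: 6.

(135, 4, 4); (136, 7, 7); (136, 7, 7); (149, 4, 4); (NULL, 7, 7); (NULL, 7, 7)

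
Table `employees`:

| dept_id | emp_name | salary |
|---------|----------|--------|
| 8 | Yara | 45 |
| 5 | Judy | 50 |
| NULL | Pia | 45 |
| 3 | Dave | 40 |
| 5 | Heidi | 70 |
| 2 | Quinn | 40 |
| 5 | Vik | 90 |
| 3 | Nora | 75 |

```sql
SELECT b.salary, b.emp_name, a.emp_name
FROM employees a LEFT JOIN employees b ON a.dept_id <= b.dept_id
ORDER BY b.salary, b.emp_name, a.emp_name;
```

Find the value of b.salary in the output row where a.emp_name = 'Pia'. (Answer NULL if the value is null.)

LEFT JOIN keeps every row from `employees a`; unmatched rows get NULL for `employees b`'s columns.
Matching on a.dept_id <= b.dept_id. A NULL in a compared column never satisfies the condition.
- a row (dept_id=8): matches 1 b row(s) → 1 output row(s).
- a row (dept_id=5): matches 4 b row(s) → 4 output row(s).
- a row (dept_id=NULL): no match → kept, b columns NULL.
- a row (dept_id=3): matches 6 b row(s) → 6 output row(s).
- a row (dept_id=5): matches 4 b row(s) → 4 output row(s).
- a row (dept_id=2): matches 7 b row(s) → 7 output row(s).
- a row (dept_id=5): matches 4 b row(s) → 4 output row(s).
- a row (dept_id=3): matches 6 b row(s) → 6 output row(s).

NULL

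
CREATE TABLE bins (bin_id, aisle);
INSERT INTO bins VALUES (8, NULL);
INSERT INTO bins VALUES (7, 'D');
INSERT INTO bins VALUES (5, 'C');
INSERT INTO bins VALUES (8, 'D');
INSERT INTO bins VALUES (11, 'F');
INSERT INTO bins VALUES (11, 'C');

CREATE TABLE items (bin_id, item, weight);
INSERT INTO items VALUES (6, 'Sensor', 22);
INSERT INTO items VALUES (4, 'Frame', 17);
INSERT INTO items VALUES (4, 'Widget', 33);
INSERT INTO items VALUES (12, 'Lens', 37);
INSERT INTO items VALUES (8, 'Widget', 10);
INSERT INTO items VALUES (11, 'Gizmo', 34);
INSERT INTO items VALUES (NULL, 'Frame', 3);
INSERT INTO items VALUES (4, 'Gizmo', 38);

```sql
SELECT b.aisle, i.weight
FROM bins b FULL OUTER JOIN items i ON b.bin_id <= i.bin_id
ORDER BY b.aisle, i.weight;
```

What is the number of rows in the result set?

FULL OUTER JOIN keeps every row from both sides; unmatched rows get NULL for the other side's columns.
Matching on b.bin_id <= i.bin_id. A NULL in a compared column never satisfies the condition.
Matched pairs: 17; unmatched b rows kept: 0; unmatched i rows kept: 4.
Total: 17 matched + 4 padded = 21 rows.

21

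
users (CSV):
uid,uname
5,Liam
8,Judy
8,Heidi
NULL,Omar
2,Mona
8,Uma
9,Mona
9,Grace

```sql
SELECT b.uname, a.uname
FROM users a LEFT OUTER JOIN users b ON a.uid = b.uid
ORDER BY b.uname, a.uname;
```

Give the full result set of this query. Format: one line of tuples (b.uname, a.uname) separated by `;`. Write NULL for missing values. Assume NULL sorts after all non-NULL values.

(Grace, Grace); (Grace, Mona); (Heidi, Heidi); (Heidi, Judy); (Heidi, Uma); (Judy, Heidi); (Judy, Judy); (Judy, Uma); (Liam, Liam); (Mona, Grace); (Mona, Mona); (Mona, Mona); (Uma, Heidi); (Uma, Judy); (Uma, Uma); (NULL, Omar)

LEFT JOIN keeps every row from `users a`; unmatched rows get NULL for `users b`'s columns.
Matching on a.uid = b.uid. A NULL in a compared column never satisfies the condition.
- a row (uid=5): matches 1 b row(s) → 1 output row(s).
- a row (uid=8): matches 3 b row(s) → 3 output row(s).
- a row (uid=8): matches 3 b row(s) → 3 output row(s).
- a row (uid=NULL): no match → kept, b columns NULL.
- a row (uid=2): matches 1 b row(s) → 1 output row(s).
- a row (uid=8): matches 3 b row(s) → 3 output row(s).
- a row (uid=9): matches 2 b row(s) → 2 output row(s).
- a row (uid=9): matches 2 b row(s) → 2 output row(s).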